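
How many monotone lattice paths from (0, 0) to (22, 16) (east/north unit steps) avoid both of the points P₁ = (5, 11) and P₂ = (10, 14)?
Number of paths = 21968732550

Inclusion–exclusion. Total paths: C(38, 22) = 22239974430. Through P₁: C(16, 5)·C(22, 17) = 115026912. Through P₂: C(24, 10)·C(14, 12) = 178474296. Since P₁ is strictly southwest of P₂, a monotone path through both must visit P₁ then P₂; paths through both = C(16, 5)·C(8, 5)·C(14, 12) = 22259328. Avoid both = 22239974430 − 115026912 − 178474296 + 22259328 = 21968732550.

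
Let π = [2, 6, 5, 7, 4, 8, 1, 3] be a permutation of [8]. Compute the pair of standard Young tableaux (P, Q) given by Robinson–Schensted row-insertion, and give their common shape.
P = [1, 3, 7, 8] / [2, 4] / [5] / [6];  Q = [1, 2, 4, 6] / [3, 8] / [5] / [7];  common shape = (4, 2, 1, 1)

Row-insert the values π_1, π_2, … into P one at a time, bumping the leftmost entry strictly greater than the inserted value down to the next row. The recording tableau Q records, in position (i, j), the step at which that cell was added to P.
  Insert 2 (step 1): P = [2];  Q = [1]
  Insert 6 (step 2): P = [2, 6];  Q = [1, 2]
  Insert 5 (step 3): P = [2, 5] / [6];  Q = [1, 2] / [3]
  Insert 7 (step 4): P = [2, 5, 7] / [6];  Q = [1, 2, 4] / [3]
  Insert 4 (step 5): P = [2, 4, 7] / [5] / [6];  Q = [1, 2, 4] / [3] / [5]
  Insert 8 (step 6): P = [2, 4, 7, 8] / [5] / [6];  Q = [1, 2, 4, 6] / [3] / [5]
  Insert 1 (step 7): P = [1, 4, 7, 8] / [2] / [5] / [6];  Q = [1, 2, 4, 6] / [3] / [5] / [7]
  Insert 3 (step 8): P = [1, 3, 7, 8] / [2, 4] / [5] / [6];  Q = [1, 2, 4, 6] / [3, 8] / [5] / [7]
Final shape: (4, 2, 1, 1).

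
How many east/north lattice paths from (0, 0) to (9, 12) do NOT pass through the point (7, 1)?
Number of paths = 293306

Total paths from (0, 0) to (9, 12): C(21, 9) = 293930. Paths through (7, 1): (paths (0, 0) → (7, 1)) × (paths (7, 1) → (9, 12)) = C(8, 7) · C(13, 2) = 8 · 78 = 624. Avoidance count = 293930 − 624 = 293306.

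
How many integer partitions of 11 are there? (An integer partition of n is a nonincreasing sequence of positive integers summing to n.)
p(11) = 56

List all partitions of 11: 11, 10+1, 9+2, 9+1+1, 8+3, 8+2+1, 8+1+1+1, 7+4, 7+3+1, 7+2+2, 7+2+1+1, 7+1+1+1+1, 6+5, 6+4+1, 6+3+2, 6+3+1+1, 6+2+2+1, 6+2+1+1+1, 6+1+1+1+1+1, 5+5+1, 5+4+2, 5+4+1+1, 5+3+3, 5+3+2+1, 5+3+1+1+1, 5+2+2+2, 5+2+2+1+1, 5+2+1+1+1+1, 5+1+1+1+1+1+1, 4+4+3, … (56 total). Counting them gives p(11) = 56.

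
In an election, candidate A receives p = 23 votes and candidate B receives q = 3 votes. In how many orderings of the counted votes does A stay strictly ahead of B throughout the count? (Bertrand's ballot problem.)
Strict-lead orderings = 2000

Total orderings of the 26 votes with 23 for A: C(26, 23) = 2600. By the Bertrand ballot formula (Cycle Lemma / reflection principle), the number of orderings in which A is strictly ahead of B throughout is (p − q)/(p + q) · C(p + q, p) = (23 − 3)/(23 + 3) · 2600 = 2000.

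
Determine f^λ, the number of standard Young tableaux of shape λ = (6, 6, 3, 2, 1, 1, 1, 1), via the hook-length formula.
# SYT of shape (6, 6, 3, 2, 1, 1, 1, 1) = 391718250

Hook-length formula: f^λ = n! / Π hook(c), product over all cells c of the Young diagram. For λ = (6, 6, 3, 2, 1, 1, 1, 1), n = 21 boxes. Hook lengths by row (left-to-right, top-to-bottom): [13, 8, 6, 4, 3, 2]; [12, 7, 5, 3, 2, 1]; [8, 3, 1]; [6, 1]; [4]; [3]; [2]; [1]. Product of hooks = 130427781120. So f^λ = 21! / 130427781120 = 51090942171709440000 / 130427781120 = 391718250.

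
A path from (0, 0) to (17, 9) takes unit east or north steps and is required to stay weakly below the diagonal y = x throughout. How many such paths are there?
Number of paths = 1562275

By the reflection principle (André's argument), the number of monotone paths to (17, 9) with n ≤ m that never go above y = x is C(26, 17) − C(26, 18) = 3124550 − 1562275 = 1562275.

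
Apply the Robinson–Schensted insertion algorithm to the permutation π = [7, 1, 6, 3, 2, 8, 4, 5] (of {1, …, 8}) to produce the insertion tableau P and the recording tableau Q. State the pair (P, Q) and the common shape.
P = [1, 2, 4, 5] / [3, 8] / [6] / [7];  Q = [1, 3, 6, 8] / [2, 7] / [4] / [5];  common shape = (4, 2, 1, 1)

Row-insert the values π_1, π_2, … into P one at a time, bumping the leftmost entry strictly greater than the inserted value down to the next row. The recording tableau Q records, in position (i, j), the step at which that cell was added to P.
  Insert 7 (step 1): P = [7];  Q = [1]
  Insert 1 (step 2): P = [1] / [7];  Q = [1] / [2]
  Insert 6 (step 3): P = [1, 6] / [7];  Q = [1, 3] / [2]
  Insert 3 (step 4): P = [1, 3] / [6] / [7];  Q = [1, 3] / [2] / [4]
  Insert 2 (step 5): P = [1, 2] / [3] / [6] / [7];  Q = [1, 3] / [2] / [4] / [5]
  Insert 8 (step 6): P = [1, 2, 8] / [3] / [6] / [7];  Q = [1, 3, 6] / [2] / [4] / [5]
  Insert 4 (step 7): P = [1, 2, 4] / [3, 8] / [6] / [7];  Q = [1, 3, 6] / [2, 7] / [4] / [5]
  Insert 5 (step 8): P = [1, 2, 4, 5] / [3, 8] / [6] / [7];  Q = [1, 3, 6, 8] / [2, 7] / [4] / [5]
Final shape: (4, 2, 1, 1).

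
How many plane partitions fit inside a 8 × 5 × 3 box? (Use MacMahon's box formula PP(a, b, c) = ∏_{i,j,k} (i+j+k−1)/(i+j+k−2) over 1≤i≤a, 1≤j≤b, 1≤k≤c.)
PP(8, 5, 3) = 61408347

Evaluate the triple product over i = 1..8, j = 1..5, k = 1..3. The factors are (2/1) · (3/2) · (4/3) · (3/2) · (4/3) · (5/4) · (4/3) · (5/4) · … (120 factors total). The numerators and denominators telescope so the product is an integer; carrying out the multiplication exactly gives PP(8, 5, 3) = 61408347.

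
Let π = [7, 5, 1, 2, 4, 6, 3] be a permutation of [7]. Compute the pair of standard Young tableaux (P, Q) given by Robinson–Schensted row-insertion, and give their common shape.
P = [1, 2, 3, 6] / [4] / [5] / [7];  Q = [1, 4, 5, 6] / [2] / [3] / [7];  common shape = (4, 1, 1, 1)

Row-insert the values π_1, π_2, … into P one at a time, bumping the leftmost entry strictly greater than the inserted value down to the next row. The recording tableau Q records, in position (i, j), the step at which that cell was added to P.
  Insert 7 (step 1): P = [7];  Q = [1]
  Insert 5 (step 2): P = [5] / [7];  Q = [1] / [2]
  Insert 1 (step 3): P = [1] / [5] / [7];  Q = [1] / [2] / [3]
  Insert 2 (step 4): P = [1, 2] / [5] / [7];  Q = [1, 4] / [2] / [3]
  Insert 4 (step 5): P = [1, 2, 4] / [5] / [7];  Q = [1, 4, 5] / [2] / [3]
  Insert 6 (step 6): P = [1, 2, 4, 6] / [5] / [7];  Q = [1, 4, 5, 6] / [2] / [3]
  Insert 3 (step 7): P = [1, 2, 3, 6] / [4] / [5] / [7];  Q = [1, 4, 5, 6] / [2] / [3] / [7]
Final shape: (4, 1, 1, 1).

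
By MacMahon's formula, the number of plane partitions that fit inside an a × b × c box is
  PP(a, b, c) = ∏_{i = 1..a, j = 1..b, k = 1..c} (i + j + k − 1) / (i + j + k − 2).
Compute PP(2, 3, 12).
PP(2, 3, 12) = 63700

Evaluate the triple product over i = 1..2, j = 1..3, k = 1..12. The factors are (2/1) · (3/2) · (4/3) · (5/4) · (6/5) · (7/6) · (8/7) · (9/8) · … (72 factors total). The numerators and denominators telescope so the product is an integer; carrying out the multiplication exactly gives PP(2, 3, 12) = 63700.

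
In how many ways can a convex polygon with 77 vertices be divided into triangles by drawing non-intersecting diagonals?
C_75 = 1221395654430378811828760722007962130791020

These polygon triangulations are counted by the Catalan number C_n = (1/(n + 1)) · C(2n, n). For n = 75: C_75 = (1/76) · C(150, 75) = 92826069736708789698985814872605121940117520/76 = 1221395654430378811828760722007962130791020.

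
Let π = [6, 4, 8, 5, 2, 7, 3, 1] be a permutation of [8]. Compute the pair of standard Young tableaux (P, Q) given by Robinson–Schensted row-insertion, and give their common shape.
P = [1, 3, 7] / [2, 5] / [4, 8] / [6];  Q = [1, 3, 6] / [2, 4] / [5, 7] / [8];  common shape = (3, 2, 2, 1)

Row-insert the values π_1, π_2, … into P one at a time, bumping the leftmost entry strictly greater than the inserted value down to the next row. The recording tableau Q records, in position (i, j), the step at which that cell was added to P.
  Insert 6 (step 1): P = [6];  Q = [1]
  Insert 4 (step 2): P = [4] / [6];  Q = [1] / [2]
  Insert 8 (step 3): P = [4, 8] / [6];  Q = [1, 3] / [2]
  Insert 5 (step 4): P = [4, 5] / [6, 8];  Q = [1, 3] / [2, 4]
  Insert 2 (step 5): P = [2, 5] / [4, 8] / [6];  Q = [1, 3] / [2, 4] / [5]
  Insert 7 (step 6): P = [2, 5, 7] / [4, 8] / [6];  Q = [1, 3, 6] / [2, 4] / [5]
  Insert 3 (step 7): P = [2, 3, 7] / [4, 5] / [6, 8];  Q = [1, 3, 6] / [2, 4] / [5, 7]
  Insert 1 (step 8): P = [1, 3, 7] / [2, 5] / [4, 8] / [6];  Q = [1, 3, 6] / [2, 4] / [5, 7] / [8]
Final shape: (3, 2, 2, 1).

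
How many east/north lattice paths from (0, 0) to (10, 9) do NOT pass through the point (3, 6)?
Number of paths = 82298

Total paths from (0, 0) to (10, 9): C(19, 10) = 92378. Paths through (3, 6): (paths (0, 0) → (3, 6)) × (paths (3, 6) → (10, 9)) = C(9, 3) · C(10, 7) = 84 · 120 = 10080. Avoidance count = 92378 − 10080 = 82298.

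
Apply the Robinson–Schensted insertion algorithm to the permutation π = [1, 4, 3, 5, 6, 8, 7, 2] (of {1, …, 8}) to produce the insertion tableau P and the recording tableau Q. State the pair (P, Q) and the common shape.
P = [1, 2, 5, 6, 7] / [3, 8] / [4];  Q = [1, 2, 4, 5, 6] / [3, 7] / [8];  common shape = (5, 2, 1)

Row-insert the values π_1, π_2, … into P one at a time, bumping the leftmost entry strictly greater than the inserted value down to the next row. The recording tableau Q records, in position (i, j), the step at which that cell was added to P.
  Insert 1 (step 1): P = [1];  Q = [1]
  Insert 4 (step 2): P = [1, 4];  Q = [1, 2]
  Insert 3 (step 3): P = [1, 3] / [4];  Q = [1, 2] / [3]
  Insert 5 (step 4): P = [1, 3, 5] / [4];  Q = [1, 2, 4] / [3]
  Insert 6 (step 5): P = [1, 3, 5, 6] / [4];  Q = [1, 2, 4, 5] / [3]
  Insert 8 (step 6): P = [1, 3, 5, 6, 8] / [4];  Q = [1, 2, 4, 5, 6] / [3]
  Insert 7 (step 7): P = [1, 3, 5, 6, 7] / [4, 8];  Q = [1, 2, 4, 5, 6] / [3, 7]
  Insert 2 (step 8): P = [1, 2, 5, 6, 7] / [3, 8] / [4];  Q = [1, 2, 4, 5, 6] / [3, 7] / [8]
Final shape: (5, 2, 1).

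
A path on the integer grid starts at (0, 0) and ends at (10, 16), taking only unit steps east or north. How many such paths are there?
Number of paths = 5311735

A monotone lattice path from (0, 0) to (10, 16) consists of 10 east steps and 16 north steps in some order, so it is determined by which 10 of the 26 steps are east. The count is C(26, 10) = 5311735.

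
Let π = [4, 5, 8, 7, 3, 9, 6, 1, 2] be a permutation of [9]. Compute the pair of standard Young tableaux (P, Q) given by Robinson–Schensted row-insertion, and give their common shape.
P = [1, 2, 6, 9] / [3, 5] / [4, 7] / [8];  Q = [1, 2, 3, 6] / [4, 7] / [5, 9] / [8];  common shape = (4, 2, 2, 1)

Row-insert the values π_1, π_2, … into P one at a time, bumping the leftmost entry strictly greater than the inserted value down to the next row. The recording tableau Q records, in position (i, j), the step at which that cell was added to P.
  Insert 4 (step 1): P = [4];  Q = [1]
  Insert 5 (step 2): P = [4, 5];  Q = [1, 2]
  Insert 8 (step 3): P = [4, 5, 8];  Q = [1, 2, 3]
  Insert 7 (step 4): P = [4, 5, 7] / [8];  Q = [1, 2, 3] / [4]
  Insert 3 (step 5): P = [3, 5, 7] / [4] / [8];  Q = [1, 2, 3] / [4] / [5]
  Insert 9 (step 6): P = [3, 5, 7, 9] / [4] / [8];  Q = [1, 2, 3, 6] / [4] / [5]
  Insert 6 (step 7): P = [3, 5, 6, 9] / [4, 7] / [8];  Q = [1, 2, 3, 6] / [4, 7] / [5]
  Insert 1 (step 8): P = [1, 5, 6, 9] / [3, 7] / [4] / [8];  Q = [1, 2, 3, 6] / [4, 7] / [5] / [8]
  Insert 2 (step 9): P = [1, 2, 6, 9] / [3, 5] / [4, 7] / [8];  Q = [1, 2, 3, 6] / [4, 7] / [5, 9] / [8]
Final shape: (4, 2, 2, 1).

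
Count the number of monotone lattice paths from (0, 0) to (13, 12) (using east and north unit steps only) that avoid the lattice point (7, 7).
Number of paths = 3614716

Total paths from (0, 0) to (13, 12): C(25, 13) = 5200300. Paths through (7, 7): (paths (0, 0) → (7, 7)) × (paths (7, 7) → (13, 12)) = C(14, 7) · C(11, 6) = 3432 · 462 = 1585584. Avoidance count = 5200300 − 1585584 = 3614716.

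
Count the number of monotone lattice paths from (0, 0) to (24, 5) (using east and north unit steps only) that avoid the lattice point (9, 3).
Number of paths = 88835

Total paths from (0, 0) to (24, 5): C(29, 24) = 118755. Paths through (9, 3): (paths (0, 0) → (9, 3)) × (paths (9, 3) → (24, 5)) = C(12, 9) · C(17, 15) = 220 · 136 = 29920. Avoidance count = 118755 − 29920 = 88835.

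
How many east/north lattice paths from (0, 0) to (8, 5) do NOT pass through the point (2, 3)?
Number of paths = 1007

Total paths from (0, 0) to (8, 5): C(13, 8) = 1287. Paths through (2, 3): (paths (0, 0) → (2, 3)) × (paths (2, 3) → (8, 5)) = C(5, 2) · C(8, 6) = 10 · 28 = 280. Avoidance count = 1287 − 280 = 1007.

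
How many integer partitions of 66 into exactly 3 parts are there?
p(66, 3 parts) = 363

Partitions of n into exactly k parts are in bijection with partitions of n − k into at most k parts (subtract 1 from each part). So p(66, exactly 3) = p(63, parts ≤ 3). Computing via the recurrence p(m, j) = p(m, j−1) + p(m−j, j) gives 363.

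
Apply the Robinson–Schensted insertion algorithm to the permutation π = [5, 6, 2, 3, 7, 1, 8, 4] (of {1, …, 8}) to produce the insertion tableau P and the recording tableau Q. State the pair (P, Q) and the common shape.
P = [1, 3, 4, 8] / [2, 6, 7] / [5];  Q = [1, 2, 5, 7] / [3, 4, 8] / [6];  common shape = (4, 3, 1)

Row-insert the values π_1, π_2, … into P one at a time, bumping the leftmost entry strictly greater than the inserted value down to the next row. The recording tableau Q records, in position (i, j), the step at which that cell was added to P.
  Insert 5 (step 1): P = [5];  Q = [1]
  Insert 6 (step 2): P = [5, 6];  Q = [1, 2]
  Insert 2 (step 3): P = [2, 6] / [5];  Q = [1, 2] / [3]
  Insert 3 (step 4): P = [2, 3] / [5, 6];  Q = [1, 2] / [3, 4]
  Insert 7 (step 5): P = [2, 3, 7] / [5, 6];  Q = [1, 2, 5] / [3, 4]
  Insert 1 (step 6): P = [1, 3, 7] / [2, 6] / [5];  Q = [1, 2, 5] / [3, 4] / [6]
  Insert 8 (step 7): P = [1, 3, 7, 8] / [2, 6] / [5];  Q = [1, 2, 5, 7] / [3, 4] / [6]
  Insert 4 (step 8): P = [1, 3, 4, 8] / [2, 6, 7] / [5];  Q = [1, 2, 5, 7] / [3, 4, 8] / [6]
Final shape: (4, 3, 1).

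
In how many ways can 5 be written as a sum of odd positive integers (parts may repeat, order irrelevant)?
p_odd(5) = 3

Partitions of 5 using only odd parts 1, 3, 5, …: 5, 3+1+1, 1+1+1+1+1. There are 3. (Euler: this equals q(5), the number of distinct-part partitions.)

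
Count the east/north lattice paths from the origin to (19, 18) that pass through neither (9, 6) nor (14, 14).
Number of paths = 10193097880

Inclusion–exclusion. Total paths: C(37, 19) = 17672631900. Through P₁: C(15, 9)·C(22, 10) = 3236463230. Through P₂: C(28, 14)·C(9, 5) = 5054691600. Since P₁ is strictly southwest of P₂, a monotone path through both must visit P₁ then P₂; paths through both = C(15, 9)·C(13, 5)·C(9, 5) = 811620810. Avoid both = 17672631900 − 3236463230 − 5054691600 + 811620810 = 10193097880.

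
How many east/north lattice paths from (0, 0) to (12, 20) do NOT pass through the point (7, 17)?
Number of paths = 206411016

Total paths from (0, 0) to (12, 20): C(32, 12) = 225792840. Paths through (7, 17): (paths (0, 0) → (7, 17)) × (paths (7, 17) → (12, 20)) = C(24, 7) · C(8, 5) = 346104 · 56 = 19381824. Avoidance count = 225792840 − 19381824 = 206411016.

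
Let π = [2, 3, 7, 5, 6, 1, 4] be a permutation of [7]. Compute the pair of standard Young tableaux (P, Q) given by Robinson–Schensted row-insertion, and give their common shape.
P = [1, 3, 4, 6] / [2, 5] / [7];  Q = [1, 2, 3, 5] / [4, 7] / [6];  common shape = (4, 2, 1)

Row-insert the values π_1, π_2, … into P one at a time, bumping the leftmost entry strictly greater than the inserted value down to the next row. The recording tableau Q records, in position (i, j), the step at which that cell was added to P.
  Insert 2 (step 1): P = [2];  Q = [1]
  Insert 3 (step 2): P = [2, 3];  Q = [1, 2]
  Insert 7 (step 3): P = [2, 3, 7];  Q = [1, 2, 3]
  Insert 5 (step 4): P = [2, 3, 5] / [7];  Q = [1, 2, 3] / [4]
  Insert 6 (step 5): P = [2, 3, 5, 6] / [7];  Q = [1, 2, 3, 5] / [4]
  Insert 1 (step 6): P = [1, 3, 5, 6] / [2] / [7];  Q = [1, 2, 3, 5] / [4] / [6]
  Insert 4 (step 7): P = [1, 3, 4, 6] / [2, 5] / [7];  Q = [1, 2, 3, 5] / [4, 7] / [6]
Final shape: (4, 2, 1).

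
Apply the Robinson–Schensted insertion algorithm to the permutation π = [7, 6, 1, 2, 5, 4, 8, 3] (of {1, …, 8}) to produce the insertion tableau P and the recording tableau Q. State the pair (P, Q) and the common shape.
P = [1, 2, 3, 8] / [4] / [5] / [6] / [7];  Q = [1, 4, 5, 7] / [2] / [3] / [6] / [8];  common shape = (4, 1, 1, 1, 1)

Row-insert the values π_1, π_2, … into P one at a time, bumping the leftmost entry strictly greater than the inserted value down to the next row. The recording tableau Q records, in position (i, j), the step at which that cell was added to P.
  Insert 7 (step 1): P = [7];  Q = [1]
  Insert 6 (step 2): P = [6] / [7];  Q = [1] / [2]
  Insert 1 (step 3): P = [1] / [6] / [7];  Q = [1] / [2] / [3]
  Insert 2 (step 4): P = [1, 2] / [6] / [7];  Q = [1, 4] / [2] / [3]
  Insert 5 (step 5): P = [1, 2, 5] / [6] / [7];  Q = [1, 4, 5] / [2] / [3]
  Insert 4 (step 6): P = [1, 2, 4] / [5] / [6] / [7];  Q = [1, 4, 5] / [2] / [3] / [6]
  Insert 8 (step 7): P = [1, 2, 4, 8] / [5] / [6] / [7];  Q = [1, 4, 5, 7] / [2] / [3] / [6]
  Insert 3 (step 8): P = [1, 2, 3, 8] / [4] / [5] / [6] / [7];  Q = [1, 4, 5, 7] / [2] / [3] / [6] / [8]
Final shape: (4, 1, 1, 1, 1).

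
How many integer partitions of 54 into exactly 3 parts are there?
p(54, 3 parts) = 243

Partitions of n into exactly k parts are in bijection with partitions of n − k into at most k parts (subtract 1 from each part). So p(54, exactly 3) = p(51, parts ≤ 3). Computing via the recurrence p(m, j) = p(m, j−1) + p(m−j, j) gives 243.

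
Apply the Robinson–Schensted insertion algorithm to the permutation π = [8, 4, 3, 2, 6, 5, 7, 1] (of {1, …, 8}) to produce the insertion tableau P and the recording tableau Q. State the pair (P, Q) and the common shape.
P = [1, 5, 7] / [2, 6] / [3] / [4] / [8];  Q = [1, 5, 7] / [2, 6] / [3] / [4] / [8];  common shape = (3, 2, 1, 1, 1)

Row-insert the values π_1, π_2, … into P one at a time, bumping the leftmost entry strictly greater than the inserted value down to the next row. The recording tableau Q records, in position (i, j), the step at which that cell was added to P.
  Insert 8 (step 1): P = [8];  Q = [1]
  Insert 4 (step 2): P = [4] / [8];  Q = [1] / [2]
  Insert 3 (step 3): P = [3] / [4] / [8];  Q = [1] / [2] / [3]
  Insert 2 (step 4): P = [2] / [3] / [4] / [8];  Q = [1] / [2] / [3] / [4]
  Insert 6 (step 5): P = [2, 6] / [3] / [4] / [8];  Q = [1, 5] / [2] / [3] / [4]
  Insert 5 (step 6): P = [2, 5] / [3, 6] / [4] / [8];  Q = [1, 5] / [2, 6] / [3] / [4]
  Insert 7 (step 7): P = [2, 5, 7] / [3, 6] / [4] / [8];  Q = [1, 5, 7] / [2, 6] / [3] / [4]
  Insert 1 (step 8): P = [1, 5, 7] / [2, 6] / [3] / [4] / [8];  Q = [1, 5, 7] / [2, 6] / [3] / [4] / [8]
Final shape: (3, 2, 1, 1, 1).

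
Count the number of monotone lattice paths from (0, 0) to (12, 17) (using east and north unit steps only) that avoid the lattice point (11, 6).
Number of paths = 51747423

Total paths from (0, 0) to (12, 17): C(29, 12) = 51895935. Paths through (11, 6): (paths (0, 0) → (11, 6)) × (paths (11, 6) → (12, 17)) = C(17, 11) · C(12, 1) = 12376 · 12 = 148512. Avoidance count = 51895935 − 148512 = 51747423.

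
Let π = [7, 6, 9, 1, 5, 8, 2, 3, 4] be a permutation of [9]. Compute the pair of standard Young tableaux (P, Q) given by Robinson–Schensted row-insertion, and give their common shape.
P = [1, 2, 3, 4] / [5, 8] / [6, 9] / [7];  Q = [1, 3, 6, 9] / [2, 5] / [4, 8] / [7];  common shape = (4, 2, 2, 1)

Row-insert the values π_1, π_2, … into P one at a time, bumping the leftmost entry strictly greater than the inserted value down to the next row. The recording tableau Q records, in position (i, j), the step at which that cell was added to P.
  Insert 7 (step 1): P = [7];  Q = [1]
  Insert 6 (step 2): P = [6] / [7];  Q = [1] / [2]
  Insert 9 (step 3): P = [6, 9] / [7];  Q = [1, 3] / [2]
  Insert 1 (step 4): P = [1, 9] / [6] / [7];  Q = [1, 3] / [2] / [4]
  Insert 5 (step 5): P = [1, 5] / [6, 9] / [7];  Q = [1, 3] / [2, 5] / [4]
  Insert 8 (step 6): P = [1, 5, 8] / [6, 9] / [7];  Q = [1, 3, 6] / [2, 5] / [4]
  Insert 2 (step 7): P = [1, 2, 8] / [5, 9] / [6] / [7];  Q = [1, 3, 6] / [2, 5] / [4] / [7]
  Insert 3 (step 8): P = [1, 2, 3] / [5, 8] / [6, 9] / [7];  Q = [1, 3, 6] / [2, 5] / [4, 8] / [7]
  Insert 4 (step 9): P = [1, 2, 3, 4] / [5, 8] / [6, 9] / [7];  Q = [1, 3, 6, 9] / [2, 5] / [4, 8] / [7]
Final shape: (4, 2, 2, 1).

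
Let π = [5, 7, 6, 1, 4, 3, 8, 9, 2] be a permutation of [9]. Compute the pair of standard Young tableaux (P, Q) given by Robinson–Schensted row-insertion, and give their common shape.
P = [1, 2, 8, 9] / [3, 6] / [4] / [5] / [7];  Q = [1, 2, 7, 8] / [3, 5] / [4] / [6] / [9];  common shape = (4, 2, 1, 1, 1)

Row-insert the values π_1, π_2, … into P one at a time, bumping the leftmost entry strictly greater than the inserted value down to the next row. The recording tableau Q records, in position (i, j), the step at which that cell was added to P.
  Insert 5 (step 1): P = [5];  Q = [1]
  Insert 7 (step 2): P = [5, 7];  Q = [1, 2]
  Insert 6 (step 3): P = [5, 6] / [7];  Q = [1, 2] / [3]
  Insert 1 (step 4): P = [1, 6] / [5] / [7];  Q = [1, 2] / [3] / [4]
  Insert 4 (step 5): P = [1, 4] / [5, 6] / [7];  Q = [1, 2] / [3, 5] / [4]
  Insert 3 (step 6): P = [1, 3] / [4, 6] / [5] / [7];  Q = [1, 2] / [3, 5] / [4] / [6]
  Insert 8 (step 7): P = [1, 3, 8] / [4, 6] / [5] / [7];  Q = [1, 2, 7] / [3, 5] / [4] / [6]
  Insert 9 (step 8): P = [1, 3, 8, 9] / [4, 6] / [5] / [7];  Q = [1, 2, 7, 8] / [3, 5] / [4] / [6]
  Insert 2 (step 9): P = [1, 2, 8, 9] / [3, 6] / [4] / [5] / [7];  Q = [1, 2, 7, 8] / [3, 5] / [4] / [6] / [9]
Final shape: (4, 2, 1, 1, 1).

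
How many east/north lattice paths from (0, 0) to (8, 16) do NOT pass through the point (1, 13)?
Number of paths = 733791

Total paths from (0, 0) to (8, 16): C(24, 8) = 735471. Paths through (1, 13): (paths (0, 0) → (1, 13)) × (paths (1, 13) → (8, 16)) = C(14, 1) · C(10, 7) = 14 · 120 = 1680. Avoidance count = 735471 − 1680 = 733791.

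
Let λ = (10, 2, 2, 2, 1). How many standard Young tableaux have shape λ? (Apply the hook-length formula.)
# SYT of shape (10, 2, 2, 2, 1) = 145860

Hook-length formula: f^λ = n! / Π hook(c), product over all cells c of the Young diagram. For λ = (10, 2, 2, 2, 1), n = 17 boxes. Hook lengths by row (left-to-right, top-to-bottom): [14, 12, 8, 7, 6, 5, 4, 3, 2, 1]; [5, 3]; [4, 2]; [3, 1]; [1]. Product of hooks = 2438553600. So f^λ = 17! / 2438553600 = 355687428096000 / 2438553600 = 145860.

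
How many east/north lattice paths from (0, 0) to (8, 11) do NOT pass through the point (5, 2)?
Number of paths = 70962

Total paths from (0, 0) to (8, 11): C(19, 8) = 75582. Paths through (5, 2): (paths (0, 0) → (5, 2)) × (paths (5, 2) → (8, 11)) = C(7, 5) · C(12, 3) = 21 · 220 = 4620. Avoidance count = 75582 − 4620 = 70962.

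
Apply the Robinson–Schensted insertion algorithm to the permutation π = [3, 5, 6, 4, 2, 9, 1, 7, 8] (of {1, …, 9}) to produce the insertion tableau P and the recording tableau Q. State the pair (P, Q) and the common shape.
P = [1, 4, 6, 7, 8] / [2, 9] / [3] / [5];  Q = [1, 2, 3, 6, 9] / [4, 8] / [5] / [7];  common shape = (5, 2, 1, 1)

Row-insert the values π_1, π_2, … into P one at a time, bumping the leftmost entry strictly greater than the inserted value down to the next row. The recording tableau Q records, in position (i, j), the step at which that cell was added to P.
  Insert 3 (step 1): P = [3];  Q = [1]
  Insert 5 (step 2): P = [3, 5];  Q = [1, 2]
  Insert 6 (step 3): P = [3, 5, 6];  Q = [1, 2, 3]
  Insert 4 (step 4): P = [3, 4, 6] / [5];  Q = [1, 2, 3] / [4]
  Insert 2 (step 5): P = [2, 4, 6] / [3] / [5];  Q = [1, 2, 3] / [4] / [5]
  Insert 9 (step 6): P = [2, 4, 6, 9] / [3] / [5];  Q = [1, 2, 3, 6] / [4] / [5]
  Insert 1 (step 7): P = [1, 4, 6, 9] / [2] / [3] / [5];  Q = [1, 2, 3, 6] / [4] / [5] / [7]
  Insert 7 (step 8): P = [1, 4, 6, 7] / [2, 9] / [3] / [5];  Q = [1, 2, 3, 6] / [4, 8] / [5] / [7]
  Insert 8 (step 9): P = [1, 4, 6, 7, 8] / [2, 9] / [3] / [5];  Q = [1, 2, 3, 6, 9] / [4, 8] / [5] / [7]
Final shape: (5, 2, 1, 1).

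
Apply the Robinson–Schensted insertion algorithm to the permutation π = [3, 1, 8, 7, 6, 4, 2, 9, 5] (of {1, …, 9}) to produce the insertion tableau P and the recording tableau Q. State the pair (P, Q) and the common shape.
P = [1, 2, 5] / [3, 4, 9] / [6] / [7] / [8];  Q = [1, 3, 8] / [2, 4, 9] / [5] / [6] / [7];  common shape = (3, 3, 1, 1, 1)

Row-insert the values π_1, π_2, … into P one at a time, bumping the leftmost entry strictly greater than the inserted value down to the next row. The recording tableau Q records, in position (i, j), the step at which that cell was added to P.
  Insert 3 (step 1): P = [3];  Q = [1]
  Insert 1 (step 2): P = [1] / [3];  Q = [1] / [2]
  Insert 8 (step 3): P = [1, 8] / [3];  Q = [1, 3] / [2]
  Insert 7 (step 4): P = [1, 7] / [3, 8];  Q = [1, 3] / [2, 4]
  Insert 6 (step 5): P = [1, 6] / [3, 7] / [8];  Q = [1, 3] / [2, 4] / [5]
  Insert 4 (step 6): P = [1, 4] / [3, 6] / [7] / [8];  Q = [1, 3] / [2, 4] / [5] / [6]
  Insert 2 (step 7): P = [1, 2] / [3, 4] / [6] / [7] / [8];  Q = [1, 3] / [2, 4] / [5] / [6] / [7]
  Insert 9 (step 8): P = [1, 2, 9] / [3, 4] / [6] / [7] / [8];  Q = [1, 3, 8] / [2, 4] / [5] / [6] / [7]
  Insert 5 (step 9): P = [1, 2, 5] / [3, 4, 9] / [6] / [7] / [8];  Q = [1, 3, 8] / [2, 4, 9] / [5] / [6] / [7]
Final shape: (3, 3, 1, 1, 1).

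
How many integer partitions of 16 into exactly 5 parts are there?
p(16, 5 parts) = 37

Partitions of n into exactly k parts ↔ partitions of n − k into at most k parts (subtract 1 from each part). For n = 16, k = 5, the partitions are: 12+1+1+1+1, 11+2+1+1+1, 10+3+1+1+1, 10+2+2+1+1, 9+4+1+1+1, 9+3+2+1+1, 9+2+2+2+1, 8+5+1+1+1, 8+4+2+1+1, 8+3+3+1+1, 8+3+2+2+1, 8+2+2+2+2, 7+6+1+1+1, 7+5+2+1+1, 7+4+3+1+1, 7+4+2+2+1, 7+3+3+2+1, 7+3+2+2+2, 6+6+2+1+1, 6+5+3+1+1, 6+5+2+2+1, 6+4+4+1+1, 6+4+3+2+1, 6+4+2+2+2, 6+3+3+3+1, 6+3+3+2+2, 5+5+4+1+1, 5+5+3+2+1, 5+5+2+2+2, 5+4+4+2+1, … (37 total). Count = 37.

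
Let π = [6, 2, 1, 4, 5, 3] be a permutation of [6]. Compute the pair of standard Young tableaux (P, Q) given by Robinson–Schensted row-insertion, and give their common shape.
P = [1, 3, 5] / [2, 4] / [6];  Q = [1, 4, 5] / [2, 6] / [3];  common shape = (3, 2, 1)

Row-insert the values π_1, π_2, … into P one at a time, bumping the leftmost entry strictly greater than the inserted value down to the next row. The recording tableau Q records, in position (i, j), the step at which that cell was added to P.
  Insert 6 (step 1): P = [6];  Q = [1]
  Insert 2 (step 2): P = [2] / [6];  Q = [1] / [2]
  Insert 1 (step 3): P = [1] / [2] / [6];  Q = [1] / [2] / [3]
  Insert 4 (step 4): P = [1, 4] / [2] / [6];  Q = [1, 4] / [2] / [3]
  Insert 5 (step 5): P = [1, 4, 5] / [2] / [6];  Q = [1, 4, 5] / [2] / [3]
  Insert 3 (step 6): P = [1, 3, 5] / [2, 4] / [6];  Q = [1, 4, 5] / [2, 6] / [3]
Final shape: (3, 2, 1).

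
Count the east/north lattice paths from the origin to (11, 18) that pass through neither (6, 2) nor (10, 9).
Number of paths = 33196138

Inclusion–exclusion. Total paths: C(29, 11) = 34597290. Through P₁: C(8, 6)·C(21, 5) = 569772. Through P₂: C(19, 10)·C(10, 1) = 923780. Since P₁ is strictly southwest of P₂, a monotone path through both must visit P₁ then P₂; paths through both = C(8, 6)·C(11, 4)·C(10, 1) = 92400. Avoid both = 34597290 − 569772 − 923780 + 92400 = 33196138.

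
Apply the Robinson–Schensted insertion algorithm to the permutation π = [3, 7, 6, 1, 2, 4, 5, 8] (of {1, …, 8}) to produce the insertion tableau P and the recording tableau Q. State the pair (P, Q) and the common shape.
P = [1, 2, 4, 5, 8] / [3, 6] / [7];  Q = [1, 2, 6, 7, 8] / [3, 5] / [4];  common shape = (5, 2, 1)

Row-insert the values π_1, π_2, … into P one at a time, bumping the leftmost entry strictly greater than the inserted value down to the next row. The recording tableau Q records, in position (i, j), the step at which that cell was added to P.
  Insert 3 (step 1): P = [3];  Q = [1]
  Insert 7 (step 2): P = [3, 7];  Q = [1, 2]
  Insert 6 (step 3): P = [3, 6] / [7];  Q = [1, 2] / [3]
  Insert 1 (step 4): P = [1, 6] / [3] / [7];  Q = [1, 2] / [3] / [4]
  Insert 2 (step 5): P = [1, 2] / [3, 6] / [7];  Q = [1, 2] / [3, 5] / [4]
  Insert 4 (step 6): P = [1, 2, 4] / [3, 6] / [7];  Q = [1, 2, 6] / [3, 5] / [4]
  Insert 5 (step 7): P = [1, 2, 4, 5] / [3, 6] / [7];  Q = [1, 2, 6, 7] / [3, 5] / [4]
  Insert 8 (step 8): P = [1, 2, 4, 5, 8] / [3, 6] / [7];  Q = [1, 2, 6, 7, 8] / [3, 5] / [4]
Final shape: (5, 2, 1).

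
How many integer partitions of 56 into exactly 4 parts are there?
p(56, 4 parts) = 1285

Partitions of n into exactly k parts are in bijection with partitions of n − k into at most k parts (subtract 1 from each part). So p(56, exactly 4) = p(52, parts ≤ 4). Computing via the recurrence p(m, j) = p(m, j−1) + p(m−j, j) gives 1285.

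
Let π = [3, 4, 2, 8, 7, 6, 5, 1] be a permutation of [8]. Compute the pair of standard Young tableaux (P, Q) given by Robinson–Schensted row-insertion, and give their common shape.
P = [1, 4, 5] / [2, 6] / [3] / [7] / [8];  Q = [1, 2, 4] / [3, 5] / [6] / [7] / [8];  common shape = (3, 2, 1, 1, 1)

Row-insert the values π_1, π_2, … into P one at a time, bumping the leftmost entry strictly greater than the inserted value down to the next row. The recording tableau Q records, in position (i, j), the step at which that cell was added to P.
  Insert 3 (step 1): P = [3];  Q = [1]
  Insert 4 (step 2): P = [3, 4];  Q = [1, 2]
  Insert 2 (step 3): P = [2, 4] / [3];  Q = [1, 2] / [3]
  Insert 8 (step 4): P = [2, 4, 8] / [3];  Q = [1, 2, 4] / [3]
  Insert 7 (step 5): P = [2, 4, 7] / [3, 8];  Q = [1, 2, 4] / [3, 5]
  Insert 6 (step 6): P = [2, 4, 6] / [3, 7] / [8];  Q = [1, 2, 4] / [3, 5] / [6]
  Insert 5 (step 7): P = [2, 4, 5] / [3, 6] / [7] / [8];  Q = [1, 2, 4] / [3, 5] / [6] / [7]
  Insert 1 (step 8): P = [1, 4, 5] / [2, 6] / [3] / [7] / [8];  Q = [1, 2, 4] / [3, 5] / [6] / [7] / [8]
Final shape: (3, 2, 1, 1, 1).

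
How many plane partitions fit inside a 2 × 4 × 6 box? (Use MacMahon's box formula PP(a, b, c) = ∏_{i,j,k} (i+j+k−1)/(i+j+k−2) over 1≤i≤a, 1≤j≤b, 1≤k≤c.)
PP(2, 4, 6) = 13860

Evaluate the triple product over i = 1..2, j = 1..4, k = 1..6. The factors are (2/1) · (3/2) · (4/3) · (5/4) · (6/5) · (7/6) · (3/2) · (4/3) · … (48 factors total). The numerators and denominators telescope so the product is an integer; carrying out the multiplication exactly gives PP(2, 4, 6) = 13860.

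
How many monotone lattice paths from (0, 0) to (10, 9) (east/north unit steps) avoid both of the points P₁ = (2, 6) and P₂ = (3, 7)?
Number of paths = 85454

Inclusion–exclusion. Total paths: C(19, 10) = 92378. Through P₁: C(8, 2)·C(11, 8) = 4620. Through P₂: C(10, 3)·C(9, 7) = 4320. Since P₁ is strictly southwest of P₂, a monotone path through both must visit P₁ then P₂; paths through both = C(8, 2)·C(2, 1)·C(9, 7) = 2016. Avoid both = 92378 − 4620 − 4320 + 2016 = 85454.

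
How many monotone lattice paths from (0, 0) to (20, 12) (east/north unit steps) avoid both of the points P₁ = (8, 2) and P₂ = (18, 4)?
Number of paths = 196498245

Inclusion–exclusion. Total paths: C(32, 20) = 225792840. Through P₁: C(10, 8)·C(22, 12) = 29099070. Through P₂: C(22, 18)·C(10, 2) = 329175. Since P₁ is strictly southwest of P₂, a monotone path through both must visit P₁ then P₂; paths through both = C(10, 8)·C(12, 10)·C(10, 2) = 133650. Avoid both = 225792840 − 29099070 − 329175 + 133650 = 196498245.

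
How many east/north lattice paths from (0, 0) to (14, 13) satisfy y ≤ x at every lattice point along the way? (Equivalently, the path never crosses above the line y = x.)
Number of paths = 2674440

By the reflection principle (André's argument), the number of monotone paths to (14, 13) with n ≤ m that never go above y = x is C(27, 14) − C(27, 15) = 20058300 − 17383860 = 2674440.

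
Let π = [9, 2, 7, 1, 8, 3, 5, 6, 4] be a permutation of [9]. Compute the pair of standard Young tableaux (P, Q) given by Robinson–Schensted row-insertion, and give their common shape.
P = [1, 3, 4, 6] / [2, 5, 8] / [7] / [9];  Q = [1, 3, 5, 8] / [2, 6, 7] / [4] / [9];  common shape = (4, 3, 1, 1)

Row-insert the values π_1, π_2, … into P one at a time, bumping the leftmost entry strictly greater than the inserted value down to the next row. The recording tableau Q records, in position (i, j), the step at which that cell was added to P.
  Insert 9 (step 1): P = [9];  Q = [1]
  Insert 2 (step 2): P = [2] / [9];  Q = [1] / [2]
  Insert 7 (step 3): P = [2, 7] / [9];  Q = [1, 3] / [2]
  Insert 1 (step 4): P = [1, 7] / [2] / [9];  Q = [1, 3] / [2] / [4]
  Insert 8 (step 5): P = [1, 7, 8] / [2] / [9];  Q = [1, 3, 5] / [2] / [4]
  Insert 3 (step 6): P = [1, 3, 8] / [2, 7] / [9];  Q = [1, 3, 5] / [2, 6] / [4]
  Insert 5 (step 7): P = [1, 3, 5] / [2, 7, 8] / [9];  Q = [1, 3, 5] / [2, 6, 7] / [4]
  Insert 6 (step 8): P = [1, 3, 5, 6] / [2, 7, 8] / [9];  Q = [1, 3, 5, 8] / [2, 6, 7] / [4]
  Insert 4 (step 9): P = [1, 3, 4, 6] / [2, 5, 8] / [7] / [9];  Q = [1, 3, 5, 8] / [2, 6, 7] / [4] / [9]
Final shape: (4, 3, 1, 1).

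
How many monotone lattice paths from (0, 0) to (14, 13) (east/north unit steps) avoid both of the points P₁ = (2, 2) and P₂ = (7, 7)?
Number of paths = 8651112

Inclusion–exclusion. Total paths: C(27, 14) = 20058300. Through P₁: C(4, 2)·C(23, 12) = 8112468. Through P₂: C(14, 7)·C(13, 7) = 5889312. Since P₁ is strictly southwest of P₂, a monotone path through both must visit P₁ then P₂; paths through both = C(4, 2)·C(10, 5)·C(13, 7) = 2594592. Avoid both = 20058300 − 8112468 − 5889312 + 2594592 = 8651112.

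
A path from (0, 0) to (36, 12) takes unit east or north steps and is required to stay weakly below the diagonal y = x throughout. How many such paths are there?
Number of paths = 47073334100

By the reflection principle (André's argument), the number of monotone paths to (36, 12) with n ≤ m that never go above y = x is C(48, 36) − C(48, 37) = 69668534468 − 22595200368 = 47073334100.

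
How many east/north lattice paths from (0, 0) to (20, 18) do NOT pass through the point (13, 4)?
Number of paths = 33301254210

Total paths from (0, 0) to (20, 18): C(38, 20) = 33578000610. Paths through (13, 4): (paths (0, 0) → (13, 4)) × (paths (13, 4) → (20, 18)) = C(17, 13) · C(21, 7) = 2380 · 116280 = 276746400. Avoidance count = 33578000610 − 276746400 = 33301254210.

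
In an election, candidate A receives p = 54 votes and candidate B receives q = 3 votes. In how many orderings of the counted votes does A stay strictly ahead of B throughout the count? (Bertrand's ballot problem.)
Strict-lead orderings = 26180

Total orderings of the 57 votes with 54 for A: C(57, 54) = 29260. By the Bertrand ballot formula (Cycle Lemma / reflection principle), the number of orderings in which A is strictly ahead of B throughout is (p − q)/(p + q) · C(p + q, p) = (54 − 3)/(54 + 3) · 29260 = 26180.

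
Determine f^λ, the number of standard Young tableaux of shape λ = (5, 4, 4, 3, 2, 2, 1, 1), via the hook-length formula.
# SYT of shape (5, 4, 4, 3, 2, 2, 1, 1) = 2133931800

Hook-length formula: f^λ = n! / Π hook(c), product over all cells c of the Young diagram. For λ = (5, 4, 4, 3, 2, 2, 1, 1), n = 22 boxes. Hook lengths by row (left-to-right, top-to-bottom): [12, 9, 6, 4, 1]; [10, 7, 4, 2]; [9, 6, 3, 1]; [7, 4, 1]; [5, 2]; [4, 1]; [2]; [1]. Product of hooks = 526727577600. So f^λ = 22! / 526727577600 = 1124000727777607680000 / 526727577600 = 2133931800.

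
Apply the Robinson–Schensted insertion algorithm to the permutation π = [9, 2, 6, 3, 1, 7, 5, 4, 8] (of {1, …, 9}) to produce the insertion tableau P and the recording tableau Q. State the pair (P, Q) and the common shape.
P = [1, 3, 4, 8] / [2, 5] / [6, 7] / [9];  Q = [1, 3, 6, 9] / [2, 7] / [4, 8] / [5];  common shape = (4, 2, 2, 1)

Row-insert the values π_1, π_2, … into P one at a time, bumping the leftmost entry strictly greater than the inserted value down to the next row. The recording tableau Q records, in position (i, j), the step at which that cell was added to P.
  Insert 9 (step 1): P = [9];  Q = [1]
  Insert 2 (step 2): P = [2] / [9];  Q = [1] / [2]
  Insert 6 (step 3): P = [2, 6] / [9];  Q = [1, 3] / [2]
  Insert 3 (step 4): P = [2, 3] / [6] / [9];  Q = [1, 3] / [2] / [4]
  Insert 1 (step 5): P = [1, 3] / [2] / [6] / [9];  Q = [1, 3] / [2] / [4] / [5]
  Insert 7 (step 6): P = [1, 3, 7] / [2] / [6] / [9];  Q = [1, 3, 6] / [2] / [4] / [5]
  Insert 5 (step 7): P = [1, 3, 5] / [2, 7] / [6] / [9];  Q = [1, 3, 6] / [2, 7] / [4] / [5]
  Insert 4 (step 8): P = [1, 3, 4] / [2, 5] / [6, 7] / [9];  Q = [1, 3, 6] / [2, 7] / [4, 8] / [5]
  Insert 8 (step 9): P = [1, 3, 4, 8] / [2, 5] / [6, 7] / [9];  Q = [1, 3, 6, 9] / [2, 7] / [4, 8] / [5]
Final shape: (4, 2, 2, 1).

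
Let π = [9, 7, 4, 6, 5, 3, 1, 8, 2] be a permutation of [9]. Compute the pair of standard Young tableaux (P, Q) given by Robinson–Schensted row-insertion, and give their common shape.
P = [1, 2, 8] / [3, 5] / [4] / [6] / [7] / [9];  Q = [1, 4, 8] / [2, 9] / [3] / [5] / [6] / [7];  common shape = (3, 2, 1, 1, 1, 1)

Row-insert the values π_1, π_2, … into P one at a time, bumping the leftmost entry strictly greater than the inserted value down to the next row. The recording tableau Q records, in position (i, j), the step at which that cell was added to P.
  Insert 9 (step 1): P = [9];  Q = [1]
  Insert 7 (step 2): P = [7] / [9];  Q = [1] / [2]
  Insert 4 (step 3): P = [4] / [7] / [9];  Q = [1] / [2] / [3]
  Insert 6 (step 4): P = [4, 6] / [7] / [9];  Q = [1, 4] / [2] / [3]
  Insert 5 (step 5): P = [4, 5] / [6] / [7] / [9];  Q = [1, 4] / [2] / [3] / [5]
  Insert 3 (step 6): P = [3, 5] / [4] / [6] / [7] / [9];  Q = [1, 4] / [2] / [3] / [5] / [6]
  Insert 1 (step 7): P = [1, 5] / [3] / [4] / [6] / [7] / [9];  Q = [1, 4] / [2] / [3] / [5] / [6] / [7]
  Insert 8 (step 8): P = [1, 5, 8] / [3] / [4] / [6] / [7] / [9];  Q = [1, 4, 8] / [2] / [3] / [5] / [6] / [7]
  Insert 2 (step 9): P = [1, 2, 8] / [3, 5] / [4] / [6] / [7] / [9];  Q = [1, 4, 8] / [2, 9] / [3] / [5] / [6] / [7]
Final shape: (3, 2, 1, 1, 1, 1).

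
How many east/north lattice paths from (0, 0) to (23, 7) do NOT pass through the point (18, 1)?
Number of paths = 2027022

Total paths from (0, 0) to (23, 7): C(30, 23) = 2035800. Paths through (18, 1): (paths (0, 0) → (18, 1)) × (paths (18, 1) → (23, 7)) = C(19, 18) · C(11, 5) = 19 · 462 = 8778. Avoidance count = 2035800 − 8778 = 2027022.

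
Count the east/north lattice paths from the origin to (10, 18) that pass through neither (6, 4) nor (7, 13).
Number of paths = 8256990

Inclusion–exclusion. Total paths: C(28, 10) = 13123110. Through P₁: C(10, 6)·C(18, 4) = 642600. Through P₂: C(20, 7)·C(8, 3) = 4341120. Since P₁ is strictly southwest of P₂, a monotone path through both must visit P₁ then P₂; paths through both = C(10, 6)·C(10, 1)·C(8, 3) = 117600. Avoid both = 13123110 − 642600 − 4341120 + 117600 = 8256990.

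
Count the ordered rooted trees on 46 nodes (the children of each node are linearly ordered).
C_45 = 2257117854077248073253720

These ordered rooted trees are counted by the Catalan number C_n = (1/(n + 1)) · C(2n, n). For n = 45: C_45 = (1/46) · C(90, 45) = 103827421287553411369671120/46 = 2257117854077248073253720.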